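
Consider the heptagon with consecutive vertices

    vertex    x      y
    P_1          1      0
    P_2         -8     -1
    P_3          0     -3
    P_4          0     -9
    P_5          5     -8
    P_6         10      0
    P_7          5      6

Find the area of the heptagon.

101

Apply the shoelace (surveyor's) formula: 2A = Σ (x_i·y_{i+1} − x_{i+1}·y_i), indices taken mod 7.
Σ = (-1) + (24) + (0) + (45) + (80) + (60) + (-6) = 202
Area = |Σ|/2 = 101.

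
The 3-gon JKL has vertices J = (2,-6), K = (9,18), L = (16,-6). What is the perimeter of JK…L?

64

|JK| = √((7)² + (24)²) = √625 = 25
|KL| = √((7)² + (-24)²) = √625 = 25
|LJ| = √((-14)² + (0)²) = √196 = 14
Perimeter = 25 + 25 + 14 = 64.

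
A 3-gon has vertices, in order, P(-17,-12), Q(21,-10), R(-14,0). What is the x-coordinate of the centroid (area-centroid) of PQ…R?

-10/3

Apply the shoelace (surveyor's) formula. First the cross-terms c_i = x_i·y_{i+1} − x_{i+1}·y_i:
  422, -140, 168  ⇒  2A = 450, A = 225.
Then Σ (x_i + x_{i+1})·c_i = -4500, so x̄ = -4500 / (6·225) = -10/3.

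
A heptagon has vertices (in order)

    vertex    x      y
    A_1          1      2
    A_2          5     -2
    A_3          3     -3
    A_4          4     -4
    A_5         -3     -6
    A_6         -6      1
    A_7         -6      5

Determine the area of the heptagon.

68.5

Apply Gauss's area formula: 2A = Σ (x_i·y_{i+1} − x_{i+1}·y_i), indices taken mod 7.
A_1→A_2: (1)(-2) − (5)(2) = -12
A_2→A_3: (5)(-3) − (3)(-2) = -9
A_3→A_4: (3)(-4) − (4)(-3) = 0
A_4→A_5: (4)(-6) − (-3)(-4) = -36
A_5→A_6: (-3)(1) − (-6)(-6) = -39
A_6→A_7: (-6)(5) − (-6)(1) = -24
A_7→A_1: (-6)(2) − (1)(5) = -17
Σ = -137
Area = |Σ|/2 = 68.5.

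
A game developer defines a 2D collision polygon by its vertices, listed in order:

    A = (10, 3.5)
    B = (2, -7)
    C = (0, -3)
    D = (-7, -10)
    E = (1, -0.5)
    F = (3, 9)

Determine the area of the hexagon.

Cross-terms: -77, -6, -21, 13.5, 10.5, -79.5  ⇒  Σ = -159.5
Area = |Σ|/2 = 79.75.

79.75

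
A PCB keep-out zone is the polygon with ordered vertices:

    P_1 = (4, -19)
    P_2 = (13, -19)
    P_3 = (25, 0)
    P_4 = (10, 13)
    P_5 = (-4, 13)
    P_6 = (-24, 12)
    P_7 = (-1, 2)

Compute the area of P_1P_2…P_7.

Σ = (171) + (475) + (325) + (182) + (264) + (-36) + (11) = 1392
Area = |Σ|/2 = 696.

696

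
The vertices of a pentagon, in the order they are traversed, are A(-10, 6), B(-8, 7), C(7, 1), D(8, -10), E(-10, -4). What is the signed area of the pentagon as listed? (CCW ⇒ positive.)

-194.5

Cross-terms: -22, -57, -78, -132, -100  ⇒  Σ = -389
Signed area = Σ/2 = -194.5 (negative ⇒ clockwise traversal).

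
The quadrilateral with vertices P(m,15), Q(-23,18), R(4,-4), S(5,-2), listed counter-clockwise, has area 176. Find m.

-5

Write out the shoelace sum; only the two edges meeting at P involve m:
2·Area = [(5·15 − m·(-2)) + (m·18 − (-23)·15)] + 32
       = 20·m + 452 = 352
⇒ m = -5.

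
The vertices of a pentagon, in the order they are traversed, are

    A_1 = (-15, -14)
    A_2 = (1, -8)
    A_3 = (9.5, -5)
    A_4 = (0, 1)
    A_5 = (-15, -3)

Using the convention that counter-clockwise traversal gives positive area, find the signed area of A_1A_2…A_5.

197.25

Cross-terms: 134, 71, 9.5, 15, 165  ⇒  Σ = 394.5
Signed area = Σ/2 = 197.25 (positive ⇒ counter-clockwise traversal).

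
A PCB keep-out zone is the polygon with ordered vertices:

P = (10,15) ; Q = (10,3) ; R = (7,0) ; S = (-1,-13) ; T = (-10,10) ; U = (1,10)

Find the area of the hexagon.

283.5

Apply the surveyor's formula: 2A = Σ (x_i·y_{i+1} − x_{i+1}·y_i), indices taken mod 6.
Σ = (-120) + (-21) + (-91) + (-140) + (-110) + (-85) = -567
Area = |Σ|/2 = 283.5.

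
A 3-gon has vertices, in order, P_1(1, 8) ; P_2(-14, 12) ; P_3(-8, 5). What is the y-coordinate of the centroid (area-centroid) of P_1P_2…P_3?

Apply the shoelace formula. First the cross-terms c_i = x_i·y_{i+1} − x_{i+1}·y_i:
  124, 26, -69  ⇒  2A = 81, A = 40.5.
Then Σ (y_i + y_{i+1})·c_i = 2025, so ȳ = 2025 / (6·40.5) = 25/3.

25/3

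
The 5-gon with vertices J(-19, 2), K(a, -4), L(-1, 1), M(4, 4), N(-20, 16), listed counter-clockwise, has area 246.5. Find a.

-21

Write out the shoelace sum; only the two edges meeting at K involve a:
2·Area = [((-19)·(-4) − a·2) + (a·1 − (-1)·(-4))] + 400
       = -1·a + 472 = 493
⇒ a = -21.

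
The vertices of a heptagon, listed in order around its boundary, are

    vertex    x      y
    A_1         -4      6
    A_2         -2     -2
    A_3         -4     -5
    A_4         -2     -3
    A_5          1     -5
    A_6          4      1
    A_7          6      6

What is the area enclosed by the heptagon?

Apply the shoelace formula: 2A = Σ (x_i·y_{i+1} − x_{i+1}·y_i), indices taken mod 7.
Cross-terms: 20, 2, 2, 13, 21, 18, 60  ⇒  Σ = 136
Area = |Σ|/2 = 68.

68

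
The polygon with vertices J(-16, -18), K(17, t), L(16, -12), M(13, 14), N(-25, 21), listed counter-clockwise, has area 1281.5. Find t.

The doubled signed area Σ (x_i y_{i+1} − x_{i+1} y_i) is linear in t.
With t=0 it equals 1891; the coefficient of t is -32 (from the two edges through K).
So -32·t + 1891 = 2·1281.5 = 2563 ⇒ t = -21.

-21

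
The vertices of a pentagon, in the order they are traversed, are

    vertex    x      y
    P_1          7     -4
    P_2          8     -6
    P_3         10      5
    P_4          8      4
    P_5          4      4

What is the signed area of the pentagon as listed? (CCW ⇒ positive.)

31

Apply the shoelace formula: 2A = Σ (x_i·y_{i+1} − x_{i+1}·y_i), indices taken mod 5.
Σ = (-10) + (100) + (0) + (16) + (-44) = 62
Signed area = Σ/2 = 31 (positive ⇒ counter-clockwise traversal).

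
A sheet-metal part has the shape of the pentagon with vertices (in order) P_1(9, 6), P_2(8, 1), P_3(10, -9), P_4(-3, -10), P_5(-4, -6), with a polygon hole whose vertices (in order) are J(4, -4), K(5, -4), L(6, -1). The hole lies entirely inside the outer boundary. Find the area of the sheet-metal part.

Outer boundary:
Σ = (-39) + (-82) + (-127) + (-22) + (30) = -240
Area = |Σ|/2 = 120.
Hole:
Σ = (4) + (19) + (-20) = 3
Area = |Σ|/2 = 1.5.
Net area = 120 − 1.5 = 118.5.

118.5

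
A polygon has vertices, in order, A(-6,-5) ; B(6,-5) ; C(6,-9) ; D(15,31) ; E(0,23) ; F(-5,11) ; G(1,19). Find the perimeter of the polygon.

122

|AB| = √((12)² + (0)²) = √144 = 12
|BC| = √((0)² + (-4)²) = √16 = 4
|CD| = √((9)² + (40)²) = √1681 = 41
|DE| = √((-15)² + (-8)²) = √289 = 17
|EF| = √((-5)² + (-12)²) = √169 = 13
|FG| = √((6)² + (8)²) = √100 = 10
|GA| = √((-7)² + (-24)²) = √625 = 25
Perimeter = 12 + 4 + 41 + 17 + 13 + 10 + 25 = 122.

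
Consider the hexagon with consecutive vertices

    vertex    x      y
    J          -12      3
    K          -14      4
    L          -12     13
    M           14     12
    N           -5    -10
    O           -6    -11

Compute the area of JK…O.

350.5

Σ = (-6) + (-134) + (-326) + (-80) + (-5) + (-150) = -701
Area = |Σ|/2 = 350.5.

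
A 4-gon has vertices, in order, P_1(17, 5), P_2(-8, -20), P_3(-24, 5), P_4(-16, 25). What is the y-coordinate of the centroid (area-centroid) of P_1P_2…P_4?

10/3

Apply the shoelace formula. First the cross-terms c_i = x_i·y_{i+1} − x_{i+1}·y_i:
  -300, -520, -520, -505  ⇒  2A = -1845, A = -922.5.
Then Σ (y_i + y_{i+1})·c_i = -18450, so ȳ = -18450 / (6·(-922.5)) = 10/3.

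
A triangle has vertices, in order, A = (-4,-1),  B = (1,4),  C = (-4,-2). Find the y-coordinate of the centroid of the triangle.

1/3

Apply the surveyor's formula. First the cross-terms c_i = x_i·y_{i+1} − x_{i+1}·y_i:
  -15, 14, -4  ⇒  2A = -5, A = -2.5.
Then Σ (y_i + y_{i+1})·c_i = -5, so ȳ = -5 / (6·(-2.5)) = 1/3.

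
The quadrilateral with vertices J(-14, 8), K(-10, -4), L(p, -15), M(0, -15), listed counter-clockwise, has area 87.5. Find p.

-9

Write out the shoelace sum; only the two edges meeting at L involve p:
2·Area = [((-10)·(-15) − p·(-4)) + (p·(-15) − 0·(-15))] + -74
       = -11·p + 76 = 175
⇒ p = -9.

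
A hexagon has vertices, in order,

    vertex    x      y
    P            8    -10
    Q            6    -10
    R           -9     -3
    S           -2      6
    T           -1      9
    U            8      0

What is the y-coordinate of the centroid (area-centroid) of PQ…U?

Apply the shoelace formula. First the cross-terms c_i = x_i·y_{i+1} − x_{i+1}·y_i:
  -20, -108, -60, -12, -72, -80  ⇒  2A = -352, A = -176.
Then Σ (y_i + y_{i+1})·c_i = 1596, so ȳ = 1596 / (6·(-176)) = -133/88.

-133/88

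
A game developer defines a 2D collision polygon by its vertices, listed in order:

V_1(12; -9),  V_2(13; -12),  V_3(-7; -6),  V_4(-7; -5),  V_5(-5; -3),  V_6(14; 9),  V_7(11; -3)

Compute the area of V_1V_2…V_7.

203.5

Σ = (-27) + (-162) + (-7) + (-4) + (-3) + (-141) + (-63) = -407
Area = |Σ|/2 = 203.5.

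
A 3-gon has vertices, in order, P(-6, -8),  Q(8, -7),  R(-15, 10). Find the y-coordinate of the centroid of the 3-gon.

-5/3

Apply Gauss's area formula. First the cross-terms c_i = x_i·y_{i+1} − x_{i+1}·y_i:
  106, -25, 180  ⇒  2A = 261, A = 130.5.
Then Σ (y_i + y_{i+1})·c_i = -1305, so ȳ = -1305 / (6·130.5) = -5/3.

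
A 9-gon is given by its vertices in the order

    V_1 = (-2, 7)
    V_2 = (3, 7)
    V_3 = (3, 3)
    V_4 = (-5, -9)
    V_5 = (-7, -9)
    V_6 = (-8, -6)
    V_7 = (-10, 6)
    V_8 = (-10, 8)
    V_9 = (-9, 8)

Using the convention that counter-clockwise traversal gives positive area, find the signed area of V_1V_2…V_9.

Apply the shoelace formula: 2A = Σ (x_i·y_{i+1} − x_{i+1}·y_i), indices taken mod 9.
Σ = (-35) + (-12) + (-12) + (-18) + (-30) + (-108) + (-20) + (-8) + (-47) = -290
Signed area = Σ/2 = -145 (negative ⇒ clockwise traversal).

-145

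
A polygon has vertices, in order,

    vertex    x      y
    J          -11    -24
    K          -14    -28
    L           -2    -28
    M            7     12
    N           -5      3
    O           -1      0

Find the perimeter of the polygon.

|JK| = √((-3)² + (-4)²) = √25 = 5
|KL| = √((12)² + (0)²) = √144 = 12
|LM| = √((9)² + (40)²) = √1681 = 41
|MN| = √((-12)² + (-9)²) = √225 = 15
|NO| = √((4)² + (-3)²) = √25 = 5
|OJ| = √((-10)² + (-24)²) = √676 = 26
Perimeter = 5 + 12 + 41 + 15 + 5 + 26 = 104.

104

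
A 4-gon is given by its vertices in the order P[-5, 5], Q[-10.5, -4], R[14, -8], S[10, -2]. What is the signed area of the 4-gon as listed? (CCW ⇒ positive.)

Apply the shoelace (surveyor's) formula: 2A = Σ (x_i·y_{i+1} − x_{i+1}·y_i), indices taken mod 4.
Σ = (72.5) + (140) + (52) + (40) = 304.5
Signed area = Σ/2 = 152.25 (positive ⇒ counter-clockwise traversal).

152.25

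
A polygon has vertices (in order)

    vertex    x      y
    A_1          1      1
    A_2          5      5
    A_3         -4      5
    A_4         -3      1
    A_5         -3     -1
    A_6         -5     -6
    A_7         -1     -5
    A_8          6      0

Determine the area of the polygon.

Apply the shoelace (surveyor's) formula: 2A = Σ (x_i·y_{i+1} − x_{i+1}·y_i), indices taken mod 8.
Cross-terms: 0, 45, 11, 6, 13, 19, 30, 6  ⇒  Σ = 130
Area = |Σ|/2 = 65.

65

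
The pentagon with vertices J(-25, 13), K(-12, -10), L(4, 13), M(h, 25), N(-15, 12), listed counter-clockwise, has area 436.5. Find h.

The doubled signed area Σ (x_i y_{i+1} − x_{i+1} y_i) is linear in h.
With h=0 it equals 870; the coefficient of h is -1 (from the two edges through M).
So -1·h + 870 = 2·436.5 = 873 ⇒ h = -3.

-3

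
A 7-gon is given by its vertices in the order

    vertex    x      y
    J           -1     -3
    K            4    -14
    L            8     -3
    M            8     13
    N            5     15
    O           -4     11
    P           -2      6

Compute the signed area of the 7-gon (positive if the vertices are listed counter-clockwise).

217

Apply the shoelace (surveyor's) formula: 2A = Σ (x_i·y_{i+1} − x_{i+1}·y_i), indices taken mod 7.
Σ = (26) + (100) + (128) + (55) + (115) + (-2) + (12) = 434
Signed area = Σ/2 = 217 (positive ⇒ counter-clockwise traversal).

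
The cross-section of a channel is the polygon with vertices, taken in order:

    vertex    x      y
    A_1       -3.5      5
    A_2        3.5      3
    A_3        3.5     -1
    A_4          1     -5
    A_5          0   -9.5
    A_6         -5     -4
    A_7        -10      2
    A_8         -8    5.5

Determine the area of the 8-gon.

112.625

A_1→A_2: (-3.5)(3) − (3.5)(5) = -28
A_2→A_3: (3.5)(-1) − (3.5)(3) = -14
A_3→A_4: (3.5)(-5) − (1)(-1) = -16.5
A_4→A_5: (1)(-9.5) − (0)(-5) = -9.5
A_5→A_6: (0)(-4) − (-5)(-9.5) = -47.5
A_6→A_7: (-5)(2) − (-10)(-4) = -50
A_7→A_8: (-10)(5.5) − (-8)(2) = -39
A_8→A_1: (-8)(5) − (-3.5)(5.5) = -20.75
Σ = -225.25
Area = |Σ|/2 = 112.625.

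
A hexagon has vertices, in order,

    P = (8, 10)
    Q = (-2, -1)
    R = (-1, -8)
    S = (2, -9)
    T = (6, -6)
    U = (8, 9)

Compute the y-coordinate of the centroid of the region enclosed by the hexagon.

-52/51

Apply the shoelace (surveyor's) formula. First the cross-terms c_i = x_i·y_{i+1} − x_{i+1}·y_i:
  12, 15, 25, 42, 102, 8  ⇒  2A = 204, A = 102.
Then Σ (y_i + y_{i+1})·c_i = -624, so ȳ = -624 / (6·102) = -52/51.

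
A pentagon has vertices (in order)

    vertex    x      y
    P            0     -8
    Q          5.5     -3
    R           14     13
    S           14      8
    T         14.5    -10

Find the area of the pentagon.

Apply the shoelace formula: 2A = Σ (x_i·y_{i+1} − x_{i+1}·y_i), indices taken mod 5.
Σ = (44) + (113.5) + (-70) + (-256) + (-116) = -284.5
Area = |Σ|/2 = 142.25.

142.25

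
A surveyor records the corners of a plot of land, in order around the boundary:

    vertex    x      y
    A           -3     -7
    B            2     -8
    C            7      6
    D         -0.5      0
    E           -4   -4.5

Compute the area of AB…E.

62.875

Apply Gauss's area formula: 2A = Σ (x_i·y_{i+1} − x_{i+1}·y_i), indices taken mod 5.
Σ = (38) + (68) + (3) + (2.25) + (14.5) = 125.75
Area = |Σ|/2 = 62.875.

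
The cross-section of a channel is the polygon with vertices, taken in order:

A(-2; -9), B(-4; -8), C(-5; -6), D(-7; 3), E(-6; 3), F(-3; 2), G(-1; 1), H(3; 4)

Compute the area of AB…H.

Apply the surveyor's formula: 2A = Σ (x_i·y_{i+1} − x_{i+1}·y_i), indices taken mod 8.
Σ = (-20) + (-16) + (-57) + (-3) + (-3) + (-1) + (-7) + (-19) = -126
Area = |Σ|/2 = 63.

63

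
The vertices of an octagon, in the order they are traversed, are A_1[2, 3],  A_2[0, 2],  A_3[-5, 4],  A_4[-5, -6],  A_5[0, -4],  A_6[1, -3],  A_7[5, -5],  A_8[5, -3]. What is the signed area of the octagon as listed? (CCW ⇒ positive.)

Apply the shoelace (surveyor's) formula: 2A = Σ (x_i·y_{i+1} − x_{i+1}·y_i), indices taken mod 8.
Cross-terms: 4, 10, 50, 20, 4, 10, 10, 21  ⇒  Σ = 129
Signed area = Σ/2 = 64.5 (positive ⇒ counter-clockwise traversal).

64.5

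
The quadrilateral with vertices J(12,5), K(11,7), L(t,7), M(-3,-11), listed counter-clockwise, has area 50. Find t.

8

Write out the shoelace sum; only the two edges meeting at L involve t:
2·Area = [(11·7 − t·7) + (t·(-11) − (-3)·7)] + 146
       = -18·t + 244 = 100
⇒ t = 8.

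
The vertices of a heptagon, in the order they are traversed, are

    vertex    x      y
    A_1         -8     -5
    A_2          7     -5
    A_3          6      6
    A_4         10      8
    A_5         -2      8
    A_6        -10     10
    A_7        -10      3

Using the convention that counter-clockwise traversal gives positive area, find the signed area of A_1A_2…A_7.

217.5

Σ = (75) + (72) + (-12) + (96) + (60) + (70) + (74) = 435
Signed area = Σ/2 = 217.5 (positive ⇒ counter-clockwise traversal).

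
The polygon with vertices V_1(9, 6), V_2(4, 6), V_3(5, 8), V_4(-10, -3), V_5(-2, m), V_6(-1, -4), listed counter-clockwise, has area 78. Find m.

-3

Write out the shoelace sum; only the two edges meeting at V_5 involve m:
2·Area = [((-10)·m − (-2)·(-3)) + ((-2)·(-4) − (-1)·m)] + 127
       = -9·m + 129 = 156
⇒ m = -3.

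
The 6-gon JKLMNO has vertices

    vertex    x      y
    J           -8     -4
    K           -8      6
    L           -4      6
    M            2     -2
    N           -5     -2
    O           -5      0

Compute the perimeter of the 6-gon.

|JK| = √((0)² + (10)²) = √100 = 10
|KL| = √((4)² + (0)²) = √16 = 4
|LM| = √((6)² + (-8)²) = √100 = 10
|MN| = √((-7)² + (0)²) = √49 = 7
|NO| = √((0)² + (2)²) = √4 = 2
|OJ| = √((-3)² + (-4)²) = √25 = 5
Perimeter = 10 + 4 + 10 + 7 + 2 + 5 = 38.

38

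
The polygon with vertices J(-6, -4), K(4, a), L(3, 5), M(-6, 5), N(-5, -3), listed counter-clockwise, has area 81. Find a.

Write out the shoelace sum; only the two edges meeting at K involve a:
2·Area = [((-6)·a − 4·(-4)) + (4·5 − 3·a)] + 90
       = -9·a + 126 = 162
⇒ a = -4.

-4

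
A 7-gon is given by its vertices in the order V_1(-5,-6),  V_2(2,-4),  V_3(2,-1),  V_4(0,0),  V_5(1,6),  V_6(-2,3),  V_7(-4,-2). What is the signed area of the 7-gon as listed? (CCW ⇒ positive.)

Apply the shoelace (surveyor's) formula: 2A = Σ (x_i·y_{i+1} − x_{i+1}·y_i), indices taken mod 7.
Cross-terms: 32, 6, 0, 0, 15, 16, 14  ⇒  Σ = 83
Signed area = Σ/2 = 41.5 (positive ⇒ counter-clockwise traversal).

41.5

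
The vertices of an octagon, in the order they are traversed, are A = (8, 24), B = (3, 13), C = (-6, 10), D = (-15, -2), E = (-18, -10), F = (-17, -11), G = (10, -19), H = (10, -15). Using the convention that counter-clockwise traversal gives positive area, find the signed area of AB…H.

638.5

Apply the shoelace formula: 2A = Σ (x_i·y_{i+1} − x_{i+1}·y_i), indices taken mod 8.
Σ = (32) + (108) + (162) + (114) + (28) + (433) + (40) + (360) = 1277
Signed area = Σ/2 = 638.5 (positive ⇒ counter-clockwise traversal).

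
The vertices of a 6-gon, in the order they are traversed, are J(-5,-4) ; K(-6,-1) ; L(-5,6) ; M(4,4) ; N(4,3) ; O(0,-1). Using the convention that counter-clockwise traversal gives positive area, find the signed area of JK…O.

-58.5

Σ = (-19) + (-41) + (-44) + (-4) + (-4) + (-5) = -117
Signed area = Σ/2 = -58.5 (negative ⇒ clockwise traversal).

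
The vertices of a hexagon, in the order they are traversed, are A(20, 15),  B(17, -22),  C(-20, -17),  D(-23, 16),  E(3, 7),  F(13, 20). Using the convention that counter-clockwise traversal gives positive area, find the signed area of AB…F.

-1290

Apply the shoelace (surveyor's) formula: 2A = Σ (x_i·y_{i+1} − x_{i+1}·y_i), indices taken mod 6.
A→B: (20)(-22) − (17)(15) = -695
B→C: (17)(-17) − (-20)(-22) = -729
C→D: (-20)(16) − (-23)(-17) = -711
D→E: (-23)(7) − (3)(16) = -209
E→F: (3)(20) − (13)(7) = -31
F→A: (13)(15) − (20)(20) = -205
Σ = -2580
Signed area = Σ/2 = -1290 (negative ⇒ clockwise traversal).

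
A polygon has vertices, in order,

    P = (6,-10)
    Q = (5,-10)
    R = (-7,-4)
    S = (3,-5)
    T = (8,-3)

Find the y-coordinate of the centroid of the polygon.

-1595/252

Apply the shoelace formula. First the cross-terms c_i = x_i·y_{i+1} − x_{i+1}·y_i:
  -10, -90, 47, 31, -62  ⇒  2A = -84, A = -42.
Then Σ (y_i + y_{i+1})·c_i = 1595, so ȳ = 1595 / (6·(-42)) = -1595/252.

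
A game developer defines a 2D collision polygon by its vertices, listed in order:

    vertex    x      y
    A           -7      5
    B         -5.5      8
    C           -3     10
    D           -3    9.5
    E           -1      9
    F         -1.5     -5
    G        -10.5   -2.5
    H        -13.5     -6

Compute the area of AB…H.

93

Apply the shoelace (surveyor's) formula: 2A = Σ (x_i·y_{i+1} − x_{i+1}·y_i), indices taken mod 8.
Σ = (-28.5) + (-31) + (1.5) + (-17.5) + (18.5) + (-48.75) + (29.25) + (-109.5) = -186
Area = |Σ|/2 = 93.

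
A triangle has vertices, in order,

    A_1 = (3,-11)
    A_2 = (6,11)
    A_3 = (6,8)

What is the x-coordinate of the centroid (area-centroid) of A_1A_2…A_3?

5

Apply Gauss's area formula. First the cross-terms c_i = x_i·y_{i+1} − x_{i+1}·y_i:
  99, -18, -90  ⇒  2A = -9, A = -4.5.
Then Σ (x_i + x_{i+1})·c_i = -135, so x̄ = -135 / (6·(-4.5)) = 5.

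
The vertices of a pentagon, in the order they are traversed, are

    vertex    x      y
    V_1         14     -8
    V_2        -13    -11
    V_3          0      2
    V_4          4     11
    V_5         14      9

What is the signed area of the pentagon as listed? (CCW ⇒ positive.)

-324

Apply the shoelace (surveyor's) formula: 2A = Σ (x_i·y_{i+1} − x_{i+1}·y_i), indices taken mod 5.
Σ = (-258) + (-26) + (-8) + (-118) + (-238) = -648
Signed area = Σ/2 = -324 (negative ⇒ clockwise traversal).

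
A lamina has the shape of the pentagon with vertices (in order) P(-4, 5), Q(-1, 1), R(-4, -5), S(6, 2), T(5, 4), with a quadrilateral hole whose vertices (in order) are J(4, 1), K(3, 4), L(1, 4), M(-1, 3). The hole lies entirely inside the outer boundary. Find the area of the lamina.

36

Outer boundary:
Apply the surveyor's formula: 2A = Σ (x_i·y_{i+1} − x_{i+1}·y_i), indices taken mod 5.
Σ = (1) + (9) + (22) + (14) + (41) = 87
Area = |Σ|/2 = 43.5.
Hole:
Σ = (13) + (8) + (7) + (-13) = 15
Area = |Σ|/2 = 7.5.
Net area = 43.5 − 7.5 = 36.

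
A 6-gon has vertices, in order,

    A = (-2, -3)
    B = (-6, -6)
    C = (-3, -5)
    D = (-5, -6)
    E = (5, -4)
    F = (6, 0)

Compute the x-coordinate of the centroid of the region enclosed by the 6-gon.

Apply the shoelace formula. First the cross-terms c_i = x_i·y_{i+1} − x_{i+1}·y_i:
  -6, 12, -7, 50, 24, -18  ⇒  2A = 55, A = 27.5.
Then Σ (x_i + x_{i+1})·c_i = 188, so x̄ = 188 / (6·27.5) = 188/165.

188/165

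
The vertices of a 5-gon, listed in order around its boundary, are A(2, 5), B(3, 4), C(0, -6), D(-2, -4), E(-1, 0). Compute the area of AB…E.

Apply the surveyor's formula: 2A = Σ (x_i·y_{i+1} − x_{i+1}·y_i), indices taken mod 5.
Σ = (-7) + (-18) + (-12) + (-4) + (-5) = -46
Area = |Σ|/2 = 23.

23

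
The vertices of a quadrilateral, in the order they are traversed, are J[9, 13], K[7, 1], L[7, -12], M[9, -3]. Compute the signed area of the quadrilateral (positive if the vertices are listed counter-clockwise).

29

Apply the shoelace formula: 2A = Σ (x_i·y_{i+1} − x_{i+1}·y_i), indices taken mod 4.
Cross-terms: -82, -91, 87, 144  ⇒  Σ = 58
Signed area = Σ/2 = 29 (positive ⇒ counter-clockwise traversal).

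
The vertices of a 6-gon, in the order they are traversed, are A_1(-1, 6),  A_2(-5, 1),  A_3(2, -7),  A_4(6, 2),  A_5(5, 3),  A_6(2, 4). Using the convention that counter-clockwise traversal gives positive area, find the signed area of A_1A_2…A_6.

Apply Gauss's area formula: 2A = Σ (x_i·y_{i+1} − x_{i+1}·y_i), indices taken mod 6.
A_1→A_2: (-1)(1) − (-5)(6) = 29
A_2→A_3: (-5)(-7) − (2)(1) = 33
A_3→A_4: (2)(2) − (6)(-7) = 46
A_4→A_5: (6)(3) − (5)(2) = 8
A_5→A_6: (5)(4) − (2)(3) = 14
A_6→A_1: (2)(6) − (-1)(4) = 16
Σ = 146
Signed area = Σ/2 = 73 (positive ⇒ counter-clockwise traversal).

73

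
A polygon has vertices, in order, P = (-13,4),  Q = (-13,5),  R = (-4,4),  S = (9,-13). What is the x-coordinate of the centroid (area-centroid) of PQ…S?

Apply the surveyor's formula. First the cross-terms c_i = x_i·y_{i+1} − x_{i+1}·y_i:
  -13, -32, 16, -133  ⇒  2A = -162, A = -81.
Then Σ (x_i + x_{i+1})·c_i = 1494, so x̄ = 1494 / (6·(-81)) = -83/27.

-83/27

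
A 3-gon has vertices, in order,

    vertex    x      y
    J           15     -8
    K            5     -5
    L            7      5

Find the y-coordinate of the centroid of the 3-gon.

Apply the shoelace (surveyor's) formula. First the cross-terms c_i = x_i·y_{i+1} − x_{i+1}·y_i:
  -35, 60, -131  ⇒  2A = -106, A = -53.
Then Σ (y_i + y_{i+1})·c_i = 848, so ȳ = 848 / (6·(-53)) = -8/3.

-8/3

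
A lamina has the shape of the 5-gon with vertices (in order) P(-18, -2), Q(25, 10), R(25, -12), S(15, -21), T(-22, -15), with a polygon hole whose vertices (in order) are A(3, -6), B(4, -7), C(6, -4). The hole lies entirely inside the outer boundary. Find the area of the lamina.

Outer boundary:
Σ = (-130) + (-550) + (-345) + (-687) + (-226) = -1938
Area = |Σ|/2 = 969.
Hole:
Apply the shoelace formula: 2A = Σ (x_i·y_{i+1} − x_{i+1}·y_i), indices taken mod 3.
Cross-terms: 3, 26, -24  ⇒  Σ = 5
Area = |Σ|/2 = 2.5.
Net area = 969 − 2.5 = 966.5.

966.5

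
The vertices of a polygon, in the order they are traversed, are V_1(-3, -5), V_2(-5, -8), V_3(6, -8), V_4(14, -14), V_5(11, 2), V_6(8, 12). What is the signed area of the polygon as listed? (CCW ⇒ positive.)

204.5

Apply the surveyor's formula: 2A = Σ (x_i·y_{i+1} − x_{i+1}·y_i), indices taken mod 6.
Σ = (-1) + (88) + (28) + (182) + (116) + (-4) = 409
Signed area = Σ/2 = 204.5 (positive ⇒ counter-clockwise traversal).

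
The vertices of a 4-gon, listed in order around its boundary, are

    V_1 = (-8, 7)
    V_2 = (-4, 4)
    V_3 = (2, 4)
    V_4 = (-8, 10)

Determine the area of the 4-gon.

24

Cross-terms: -4, -24, 52, 24  ⇒  Σ = 48
Area = |Σ|/2 = 24.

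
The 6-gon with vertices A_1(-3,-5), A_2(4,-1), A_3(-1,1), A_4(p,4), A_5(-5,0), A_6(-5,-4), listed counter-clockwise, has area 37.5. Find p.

The doubled signed area Σ (x_i y_{i+1} − x_{i+1} y_i) is linear in p.
With p=0 it equals 75; the coefficient of p is -1 (from the two edges through A_4).
So -1·p + 75 = 2·37.5 = 75 ⇒ p = 0.

0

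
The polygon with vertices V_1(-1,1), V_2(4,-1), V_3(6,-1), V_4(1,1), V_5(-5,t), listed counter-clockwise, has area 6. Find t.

3

Write out the shoelace sum; only the two edges meeting at V_5 involve t:
2·Area = [(1·t − (-5)·1) + ((-5)·1 − (-1)·t)] + 6
       = 2·t + 6 = 12
⇒ t = 3.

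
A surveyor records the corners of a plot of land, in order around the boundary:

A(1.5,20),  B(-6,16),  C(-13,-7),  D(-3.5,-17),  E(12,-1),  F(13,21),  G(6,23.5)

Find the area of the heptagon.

Apply the surveyor's formula: 2A = Σ (x_i·y_{i+1} − x_{i+1}·y_i), indices taken mod 7.
Cross-terms: 144, 250, 196.5, 207.5, 265, 179.5, 84.75  ⇒  Σ = 1327.25
Area = |Σ|/2 = 663.625.

663.625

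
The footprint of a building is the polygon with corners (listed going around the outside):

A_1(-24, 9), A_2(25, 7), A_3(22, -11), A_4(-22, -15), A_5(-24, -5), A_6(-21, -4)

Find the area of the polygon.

Apply Gauss's area formula: 2A = Σ (x_i·y_{i+1} − x_{i+1}·y_i), indices taken mod 6.
Σ = (-393) + (-429) + (-572) + (-250) + (-9) + (-285) = -1938
Area = |Σ|/2 = 969.

969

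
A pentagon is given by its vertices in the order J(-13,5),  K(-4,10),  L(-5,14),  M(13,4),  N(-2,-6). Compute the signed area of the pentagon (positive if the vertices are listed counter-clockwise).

Apply the shoelace (surveyor's) formula: 2A = Σ (x_i·y_{i+1} − x_{i+1}·y_i), indices taken mod 5.
Σ = (-110) + (-6) + (-202) + (-70) + (-88) = -476
Signed area = Σ/2 = -238 (negative ⇒ clockwise traversal).

-238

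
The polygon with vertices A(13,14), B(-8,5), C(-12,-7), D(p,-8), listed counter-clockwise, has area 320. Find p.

Write out the shoelace sum; only the two edges meeting at D involve p:
2·Area = [((-12)·(-8) − p·(-7)) + (p·14 − 13·(-8))] + 293
       = 21·p + 493 = 640
⇒ p = 7.

7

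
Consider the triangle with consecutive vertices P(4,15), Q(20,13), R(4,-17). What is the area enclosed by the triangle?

Apply Gauss's area formula: 2A = Σ (x_i·y_{i+1} − x_{i+1}·y_i), indices taken mod 3.
P→Q: (4)(13) − (20)(15) = -248
Q→R: (20)(-17) − (4)(13) = -392
R→P: (4)(15) − (4)(-17) = 128
Σ = -512
Area = |Σ|/2 = 256.

256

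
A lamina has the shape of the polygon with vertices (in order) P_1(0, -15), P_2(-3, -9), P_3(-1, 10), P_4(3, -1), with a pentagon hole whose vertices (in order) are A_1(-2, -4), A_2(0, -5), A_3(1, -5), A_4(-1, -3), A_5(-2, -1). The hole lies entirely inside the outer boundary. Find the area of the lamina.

75

Outer boundary:
Apply the surveyor's formula: 2A = Σ (x_i·y_{i+1} − x_{i+1}·y_i), indices taken mod 4.
Σ = (-45) + (-39) + (-29) + (-45) = -158
Area = |Σ|/2 = 79.
Hole:
Apply the shoelace formula: 2A = Σ (x_i·y_{i+1} − x_{i+1}·y_i), indices taken mod 5.
A_1→A_2: (-2)(-5) − (0)(-4) = 10
A_2→A_3: (0)(-5) − (1)(-5) = 5
A_3→A_4: (1)(-3) − (-1)(-5) = -8
A_4→A_5: (-1)(-1) − (-2)(-3) = -5
A_5→A_1: (-2)(-4) − (-2)(-1) = 6
Σ = 8
Area = |Σ|/2 = 4.
Net area = 79 − 4 = 75.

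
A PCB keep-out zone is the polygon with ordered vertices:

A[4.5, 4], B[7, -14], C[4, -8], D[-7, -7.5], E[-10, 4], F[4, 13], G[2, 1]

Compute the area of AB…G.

A→B: (4.5)(-14) − (7)(4) = -91
B→C: (7)(-8) − (4)(-14) = 0
C→D: (4)(-7.5) − (-7)(-8) = -86
D→E: (-7)(4) − (-10)(-7.5) = -103
E→F: (-10)(13) − (4)(4) = -146
F→G: (4)(1) − (2)(13) = -22
G→A: (2)(4) − (4.5)(1) = 3.5
Σ = -444.5
Area = |Σ|/2 = 222.25.

222.25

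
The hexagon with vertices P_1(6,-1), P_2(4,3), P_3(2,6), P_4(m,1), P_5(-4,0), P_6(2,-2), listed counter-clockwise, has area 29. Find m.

Write out the shoelace sum; only the two edges meeting at P_4 involve m:
2·Area = [(2·1 − m·6) + (m·0 − (-4)·1)] + 58
       = -6·m + 64 = 58
⇒ m = 1.

1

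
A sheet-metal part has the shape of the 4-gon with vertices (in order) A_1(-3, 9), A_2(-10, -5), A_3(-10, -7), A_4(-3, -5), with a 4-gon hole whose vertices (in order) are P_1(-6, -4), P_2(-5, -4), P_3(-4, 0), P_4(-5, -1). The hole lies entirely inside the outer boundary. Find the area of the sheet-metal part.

Outer boundary:
Apply Gauss's area formula: 2A = Σ (x_i·y_{i+1} − x_{i+1}·y_i), indices taken mod 4.
Σ = (105) + (20) + (29) + (-42) = 112
Area = |Σ|/2 = 56.
Hole:
P_1→P_2: (-6)(-4) − (-5)(-4) = 4
P_2→P_3: (-5)(0) − (-4)(-4) = -16
P_3→P_4: (-4)(-1) − (-5)(0) = 4
P_4→P_1: (-5)(-4) − (-6)(-1) = 14
Σ = 6
Area = |Σ|/2 = 3.
Net area = 56 − 3 = 53.

53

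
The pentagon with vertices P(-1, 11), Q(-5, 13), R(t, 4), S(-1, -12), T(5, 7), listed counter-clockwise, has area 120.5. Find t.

Write out the shoelace sum; only the two edges meeting at R involve t:
2·Area = [((-5)·4 − t·13) + (t·(-12) − (-1)·4)] + 157
       = -25·t + 141 = 241
⇒ t = -4.

-4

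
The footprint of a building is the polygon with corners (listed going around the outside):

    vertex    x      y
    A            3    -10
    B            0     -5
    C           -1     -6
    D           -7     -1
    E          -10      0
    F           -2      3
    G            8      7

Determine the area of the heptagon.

120

Apply the shoelace formula: 2A = Σ (x_i·y_{i+1} − x_{i+1}·y_i), indices taken mod 7.
Cross-terms: -15, -5, -41, -10, -30, -38, -101  ⇒  Σ = -240
Area = |Σ|/2 = 120.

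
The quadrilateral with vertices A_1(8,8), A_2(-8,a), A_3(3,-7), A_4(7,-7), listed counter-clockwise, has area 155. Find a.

Write out the shoelace sum; only the two edges meeting at A_2 involve a:
2·Area = [(8·a − (-8)·8) + ((-8)·(-7) − 3·a)] + 140
       = 5·a + 260 = 310
⇒ a = 10.

10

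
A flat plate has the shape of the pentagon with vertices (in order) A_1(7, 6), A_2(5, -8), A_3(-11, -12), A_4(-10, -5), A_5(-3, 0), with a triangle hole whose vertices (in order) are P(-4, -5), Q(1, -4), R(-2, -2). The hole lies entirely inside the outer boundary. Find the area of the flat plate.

159.5

Outer boundary:
Apply Gauss's area formula: 2A = Σ (x_i·y_{i+1} − x_{i+1}·y_i), indices taken mod 5.
Cross-terms: -86, -148, -65, -15, -18  ⇒  Σ = -332
Area = |Σ|/2 = 166.
Hole:
Apply the shoelace formula: 2A = Σ (x_i·y_{i+1} − x_{i+1}·y_i), indices taken mod 3.
Cross-terms: 21, -10, 2  ⇒  Σ = 13
Area = |Σ|/2 = 6.5.
Net area = 166 − 6.5 = 159.5.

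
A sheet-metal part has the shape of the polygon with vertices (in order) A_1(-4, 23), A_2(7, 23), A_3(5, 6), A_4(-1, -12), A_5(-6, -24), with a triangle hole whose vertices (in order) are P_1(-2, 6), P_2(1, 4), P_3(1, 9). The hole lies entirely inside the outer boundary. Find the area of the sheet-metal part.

Outer boundary:
Apply the shoelace formula: 2A = Σ (x_i·y_{i+1} − x_{i+1}·y_i), indices taken mod 5.
Σ = (-253) + (-73) + (-54) + (-48) + (-234) = -662
Area = |Σ|/2 = 331.
Hole:
Cross-terms: -14, 5, 24  ⇒  Σ = 15
Area = |Σ|/2 = 7.5.
Net area = 331 − 7.5 = 323.5.

323.5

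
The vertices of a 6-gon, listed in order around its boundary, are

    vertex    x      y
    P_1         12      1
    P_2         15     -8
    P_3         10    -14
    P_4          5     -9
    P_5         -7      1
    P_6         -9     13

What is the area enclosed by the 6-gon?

283

Cross-terms: -111, -130, -20, -58, -82, -165  ⇒  Σ = -566
Area = |Σ|/2 = 283.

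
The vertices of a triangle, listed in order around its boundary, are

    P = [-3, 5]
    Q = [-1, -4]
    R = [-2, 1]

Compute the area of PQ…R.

0.5

Apply the shoelace formula: 2A = Σ (x_i·y_{i+1} − x_{i+1}·y_i), indices taken mod 3.
P→Q: (-3)(-4) − (-1)(5) = 17
Q→R: (-1)(1) − (-2)(-4) = -9
R→P: (-2)(5) − (-3)(1) = -7
Σ = 1
Area = |Σ|/2 = 0.5.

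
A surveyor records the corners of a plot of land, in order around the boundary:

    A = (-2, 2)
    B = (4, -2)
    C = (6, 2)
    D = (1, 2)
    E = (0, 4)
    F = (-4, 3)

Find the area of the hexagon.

22

Apply the surveyor's formula: 2A = Σ (x_i·y_{i+1} − x_{i+1}·y_i), indices taken mod 6.
Σ = (-4) + (20) + (10) + (4) + (16) + (-2) = 44
Area = |Σ|/2 = 22.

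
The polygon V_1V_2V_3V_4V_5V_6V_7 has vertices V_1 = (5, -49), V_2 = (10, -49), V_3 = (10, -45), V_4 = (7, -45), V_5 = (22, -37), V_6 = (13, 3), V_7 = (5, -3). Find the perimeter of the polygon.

126

|V_1V_2| = √((5)² + (0)²) = √25 = 5
|V_2V_3| = √((0)² + (4)²) = √16 = 4
|V_3V_4| = √((-3)² + (0)²) = √9 = 3
|V_4V_5| = √((15)² + (8)²) = √289 = 17
|V_5V_6| = √((-9)² + (40)²) = √1681 = 41
|V_6V_7| = √((-8)² + (-6)²) = √100 = 10
|V_7V_1| = √((0)² + (-46)²) = √2116 = 46
Perimeter = 5 + 4 + 3 + 17 + 41 + 10 + 46 = 126.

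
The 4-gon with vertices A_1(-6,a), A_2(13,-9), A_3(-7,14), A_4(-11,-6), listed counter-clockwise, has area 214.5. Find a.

Write out the shoelace sum; only the two edges meeting at A_1 involve a:
2·Area = [((-11)·a − (-6)·(-6)) + ((-6)·(-9) − 13·a)] + 315
       = -24·a + 333 = 429
⇒ a = -4.

-4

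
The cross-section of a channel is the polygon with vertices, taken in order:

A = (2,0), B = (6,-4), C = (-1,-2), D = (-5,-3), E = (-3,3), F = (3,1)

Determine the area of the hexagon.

Apply the shoelace formula: 2A = Σ (x_i·y_{i+1} − x_{i+1}·y_i), indices taken mod 6.
Σ = (-8) + (-16) + (-7) + (-24) + (-12) + (-2) = -69
Area = |Σ|/2 = 34.5.

34.5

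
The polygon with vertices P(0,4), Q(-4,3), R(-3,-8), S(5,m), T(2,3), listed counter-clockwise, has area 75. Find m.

The doubled signed area Σ (x_i y_{i+1} − x_{i+1} y_i) is linear in m.
With m=0 it equals 120; the coefficient of m is -5 (from the two edges through S).
So -5·m + 120 = 2·75 = 150 ⇒ m = -6.

-6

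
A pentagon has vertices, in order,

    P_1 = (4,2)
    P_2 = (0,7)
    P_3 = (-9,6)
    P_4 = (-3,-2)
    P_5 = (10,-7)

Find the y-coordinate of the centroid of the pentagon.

Apply Gauss's area formula. First the cross-terms c_i = x_i·y_{i+1} − x_{i+1}·y_i:
  28, 63, 36, 41, 48  ⇒  2A = 216, A = 108.
Then Σ (y_i + y_{i+1})·c_i = 606, so ȳ = 606 / (6·108) = 101/108.

101/108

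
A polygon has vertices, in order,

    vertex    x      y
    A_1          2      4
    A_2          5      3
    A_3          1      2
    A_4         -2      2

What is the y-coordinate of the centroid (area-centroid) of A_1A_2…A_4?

37/13

Apply Gauss's area formula. First the cross-terms c_i = x_i·y_{i+1} − x_{i+1}·y_i:
  -14, 7, 6, -12  ⇒  2A = -13, A = -6.5.
Then Σ (y_i + y_{i+1})·c_i = -111, so ȳ = -111 / (6·(-6.5)) = 37/13.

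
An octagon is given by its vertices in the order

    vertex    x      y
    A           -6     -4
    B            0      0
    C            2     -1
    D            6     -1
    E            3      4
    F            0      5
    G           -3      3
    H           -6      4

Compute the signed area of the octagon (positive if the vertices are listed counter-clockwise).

57.5

Σ = (0) + (0) + (4) + (27) + (15) + (15) + (6) + (48) = 115
Signed area = Σ/2 = 57.5 (positive ⇒ counter-clockwise traversal).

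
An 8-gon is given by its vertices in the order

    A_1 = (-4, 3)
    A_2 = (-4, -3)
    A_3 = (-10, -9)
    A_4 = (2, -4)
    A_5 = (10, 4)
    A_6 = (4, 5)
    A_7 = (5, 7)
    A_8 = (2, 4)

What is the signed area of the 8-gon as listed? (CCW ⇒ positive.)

Apply the shoelace (surveyor's) formula: 2A = Σ (x_i·y_{i+1} − x_{i+1}·y_i), indices taken mod 8.
Cross-terms: 24, 6, 58, 48, 34, 3, 6, 22  ⇒  Σ = 201
Signed area = Σ/2 = 100.5 (positive ⇒ counter-clockwise traversal).

100.5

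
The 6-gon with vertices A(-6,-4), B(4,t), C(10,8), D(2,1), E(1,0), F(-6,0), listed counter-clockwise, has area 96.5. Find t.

-8

The doubled signed area Σ (x_i y_{i+1} − x_{i+1} y_i) is linear in t.
With t=0 it equals 65; the coefficient of t is -16 (from the two edges through B).
So -16·t + 65 = 2·96.5 = 193 ⇒ t = -8.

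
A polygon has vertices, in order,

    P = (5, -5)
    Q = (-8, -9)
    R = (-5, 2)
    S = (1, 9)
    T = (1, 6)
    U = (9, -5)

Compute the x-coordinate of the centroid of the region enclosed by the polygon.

-24/55

Apply the shoelace formula. First the cross-terms c_i = x_i·y_{i+1} − x_{i+1}·y_i:
  -85, -61, -47, -3, -59, -20  ⇒  2A = -275, A = -137.5.
Then Σ (x_i + x_{i+1})·c_i = 360, so x̄ = 360 / (6·(-137.5)) = -24/55.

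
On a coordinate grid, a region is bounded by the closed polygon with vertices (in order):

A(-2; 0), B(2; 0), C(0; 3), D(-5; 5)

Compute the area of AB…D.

Apply the shoelace (surveyor's) formula: 2A = Σ (x_i·y_{i+1} − x_{i+1}·y_i), indices taken mod 4.
Cross-terms: 0, 6, 15, 10  ⇒  Σ = 31
Area = |Σ|/2 = 15.5.

15.5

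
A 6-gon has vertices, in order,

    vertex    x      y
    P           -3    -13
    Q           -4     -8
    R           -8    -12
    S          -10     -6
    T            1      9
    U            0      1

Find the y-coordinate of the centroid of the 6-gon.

Apply the shoelace (surveyor's) formula. First the cross-terms c_i = x_i·y_{i+1} − x_{i+1}·y_i:
  -28, -16, -72, -84, 1, 3  ⇒  2A = -196, A = -98.
Then Σ (y_i + y_{i+1})·c_i = 1926, so ȳ = 1926 / (6·(-98)) = -321/98.

-321/98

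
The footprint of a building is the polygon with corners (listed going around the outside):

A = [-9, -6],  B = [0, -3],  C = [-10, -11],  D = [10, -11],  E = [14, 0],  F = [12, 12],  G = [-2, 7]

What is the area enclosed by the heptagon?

361

Σ = (27) + (-30) + (220) + (154) + (168) + (108) + (75) = 722
Area = |Σ|/2 = 361.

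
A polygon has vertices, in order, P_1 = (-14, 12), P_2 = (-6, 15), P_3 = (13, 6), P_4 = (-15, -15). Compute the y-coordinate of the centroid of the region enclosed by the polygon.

Apply the shoelace formula. First the cross-terms c_i = x_i·y_{i+1} − x_{i+1}·y_i:
  -138, -231, -105, -390  ⇒  2A = -864, A = -432.
Then Σ (y_i + y_{i+1})·c_i = -6462, so ȳ = -6462 / (6·(-432)) = 359/144.

359/144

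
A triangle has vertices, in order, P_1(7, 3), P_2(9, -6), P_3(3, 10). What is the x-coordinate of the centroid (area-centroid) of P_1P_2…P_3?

19/3

Apply the shoelace formula. First the cross-terms c_i = x_i·y_{i+1} − x_{i+1}·y_i:
  -69, 108, -61  ⇒  2A = -22, A = -11.
Then Σ (x_i + x_{i+1})·c_i = -418, so x̄ = -418 / (6·(-11)) = 19/3.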